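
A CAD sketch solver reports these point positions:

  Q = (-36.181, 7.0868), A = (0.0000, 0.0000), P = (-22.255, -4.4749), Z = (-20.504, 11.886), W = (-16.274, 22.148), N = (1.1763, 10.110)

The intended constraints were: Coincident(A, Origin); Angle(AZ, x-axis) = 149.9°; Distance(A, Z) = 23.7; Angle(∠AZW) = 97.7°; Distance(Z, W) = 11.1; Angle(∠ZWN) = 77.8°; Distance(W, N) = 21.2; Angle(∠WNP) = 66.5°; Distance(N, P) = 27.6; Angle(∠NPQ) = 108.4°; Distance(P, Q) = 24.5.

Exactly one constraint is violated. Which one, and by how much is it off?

Distance(P, Q) = 24.5 — off by 6.40.

A = (0.00, 0.00) ✓; AZ at 149.9° ✓; |AZ| = 23.70 ✓; ∠AZW = 97.70° ✓; |ZW| = 11.10 ✓; ∠ZWN = 77.80° ✓; |WN| = 21.20 ✓; ∠WNP = 66.50° ✓; |NP| = 27.60 ✓; ∠NPQ = 108.4° ✓; |PQ| = 18.10 ✗.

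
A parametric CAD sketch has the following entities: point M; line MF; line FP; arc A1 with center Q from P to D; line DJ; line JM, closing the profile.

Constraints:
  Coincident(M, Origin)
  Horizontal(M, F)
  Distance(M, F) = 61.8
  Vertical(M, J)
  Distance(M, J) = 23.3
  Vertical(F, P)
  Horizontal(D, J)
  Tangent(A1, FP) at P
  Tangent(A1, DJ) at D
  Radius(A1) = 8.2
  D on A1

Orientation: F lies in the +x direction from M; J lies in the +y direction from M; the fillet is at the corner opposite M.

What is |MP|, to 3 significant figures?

63.6

M is at the origin; MF is horizontal with |MF| = 61.8 and F on the +x side, so F = (61.8, 0.00). MJ is vertical with |MJ| = 23.3 and J on the +y side, so J = (0.00, 23.3). The virtual corner opposite M is at (61.8, 23.3). A1 meets FP tangentially, so QP is at right angles to FP and the tangent condition forces QD to be normal to DJ, with radius 8.2, so the center Q sits 8.2 in from both sides at Q = (53.6, 15.1). That places the tangent points at P = (61.8, 15.1) on FP and D = (53.6, 23.3) on DJ. Then |MP| = |P − M| = 63.6.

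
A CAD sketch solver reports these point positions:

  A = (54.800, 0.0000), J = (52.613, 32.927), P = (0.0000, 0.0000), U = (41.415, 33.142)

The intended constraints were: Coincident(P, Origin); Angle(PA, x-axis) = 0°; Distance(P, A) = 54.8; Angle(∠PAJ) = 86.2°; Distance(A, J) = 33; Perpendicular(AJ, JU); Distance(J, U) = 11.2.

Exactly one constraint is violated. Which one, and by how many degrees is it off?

Perpendicular(AJ, JU) — off by 4.90°.

P = (0.00, 0.00) ✓; PA at 0.000° ✓; |PA| = 54.80 ✓; ∠PAJ = 86.20° ✓; |AJ| = 33.00 ✓; ∠(AJ, JU) = 85.10° ✗; |JU| = 11.20 ✓.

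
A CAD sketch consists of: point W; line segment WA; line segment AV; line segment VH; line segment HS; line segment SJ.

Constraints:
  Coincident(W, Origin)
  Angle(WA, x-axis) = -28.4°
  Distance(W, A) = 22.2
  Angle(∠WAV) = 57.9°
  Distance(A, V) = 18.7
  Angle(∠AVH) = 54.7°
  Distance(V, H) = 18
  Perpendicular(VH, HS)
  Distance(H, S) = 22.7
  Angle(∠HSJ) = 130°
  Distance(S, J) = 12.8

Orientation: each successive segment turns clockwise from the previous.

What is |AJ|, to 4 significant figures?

15.88

W is at the origin; WA runs at -28.4° with length 22.2, so A = (19.53, -10.56). ∠WAV = 57.9° gives AV at -150.5° from the x-axis; with |AV| = 18.7, V = (3.253, -19.77). ∠AVH = 54.7° gives VH at 84.20° from the x-axis; with |VH| = 18.0, H = (5.072, -1.859). VH is perpendicular to HS, so HS runs at -5.800°; with |HS| = 22.7, S = (27.66, -4.153). ∠HSJ = 130.0° gives SJ at -55.80° from the x-axis; with |SJ| = 12.8, J = (34.85, -14.74). Then |AJ| = |J − A| = 15.88.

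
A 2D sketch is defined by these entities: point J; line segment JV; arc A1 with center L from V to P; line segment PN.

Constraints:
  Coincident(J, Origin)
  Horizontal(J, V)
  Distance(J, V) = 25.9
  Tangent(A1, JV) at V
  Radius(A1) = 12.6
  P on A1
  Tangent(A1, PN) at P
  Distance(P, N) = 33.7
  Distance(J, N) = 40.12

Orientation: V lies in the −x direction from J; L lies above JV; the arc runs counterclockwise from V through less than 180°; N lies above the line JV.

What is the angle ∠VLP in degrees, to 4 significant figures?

70.19°

Checks: |LP| = 12.60 ✓; ∠(LP, PN) = 90.00° ✓; |PN| = 33.70 ✓; |JN| = 40.12 ✓.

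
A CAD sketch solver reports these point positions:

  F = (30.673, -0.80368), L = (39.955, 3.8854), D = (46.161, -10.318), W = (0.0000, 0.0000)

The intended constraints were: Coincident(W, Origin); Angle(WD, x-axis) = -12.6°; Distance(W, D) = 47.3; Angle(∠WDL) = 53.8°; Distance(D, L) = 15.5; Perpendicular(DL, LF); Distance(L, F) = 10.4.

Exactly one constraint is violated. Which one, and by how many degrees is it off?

Perpendicular(DL, LF) — off by 3.20°.

W = (0.00, 0.00) ✓; WD at -12.60° ✓; |WD| = 47.30 ✓; ∠WDL = 53.80° ✓; |DL| = 15.50 ✓; ∠(DL, LF) = 93.20° ✗; |LF| = 10.40 ✓.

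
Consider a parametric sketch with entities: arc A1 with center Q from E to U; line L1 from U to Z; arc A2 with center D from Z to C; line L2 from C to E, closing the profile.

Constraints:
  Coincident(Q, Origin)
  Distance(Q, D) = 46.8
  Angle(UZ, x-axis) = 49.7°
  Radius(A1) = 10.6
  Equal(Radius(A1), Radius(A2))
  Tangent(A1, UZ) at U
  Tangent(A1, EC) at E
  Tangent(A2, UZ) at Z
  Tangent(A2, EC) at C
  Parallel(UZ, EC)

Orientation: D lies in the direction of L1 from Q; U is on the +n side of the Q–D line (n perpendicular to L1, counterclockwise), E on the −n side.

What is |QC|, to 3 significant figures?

48.0

The slot axis is L1's direction at 49.7°, so u = (cos 49.7°, sin 49.7°) = (0.647, 0.763) and n = (−sin 49.7°, cos 49.7°) = (-0.763, 0.647). Q is at the origin and D lies 46.8 along u from Q, so D = 46.8·u = (30.3, 35.7). Tangency of A1 to both parallel lines with radius 10.6 puts U and E at Q ± 10.6·n: U = (-8.08, 6.86), E = (8.08, -6.86). Equal radii place Z and C the same way about D: Z = D + 10.6·n = (22.2, 42.5), C = D − 10.6·n = (38.4, 28.8). Then |QC| = |C − Q| = 48.0.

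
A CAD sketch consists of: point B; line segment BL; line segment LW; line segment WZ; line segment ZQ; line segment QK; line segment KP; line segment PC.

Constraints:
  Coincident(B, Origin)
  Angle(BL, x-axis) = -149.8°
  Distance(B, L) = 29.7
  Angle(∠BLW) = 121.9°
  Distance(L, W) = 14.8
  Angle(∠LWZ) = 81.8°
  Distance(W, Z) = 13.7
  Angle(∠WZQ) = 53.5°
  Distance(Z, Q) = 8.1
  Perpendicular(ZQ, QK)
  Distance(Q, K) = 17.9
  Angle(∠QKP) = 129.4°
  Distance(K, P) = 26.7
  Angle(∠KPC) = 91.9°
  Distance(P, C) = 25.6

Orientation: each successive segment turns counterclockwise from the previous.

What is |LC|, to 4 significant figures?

50.39

B is at the origin; BL runs at -149.8° with length 29.7, so L = (-25.67, -14.94). ∠BLW = 121.9° gives LW at -91.70° from the x-axis; with |LW| = 14.8, W = (-26.11, -29.73). ∠LWZ = 81.8° gives WZ at 6.500° from the x-axis; with |WZ| = 13.7, Z = (-12.50, -28.18). ∠WZQ = 53.5° gives ZQ at 133.0° from the x-axis; with |ZQ| = 8.1, Q = (-18.02, -22.26). ZQ is perpendicular to QK, so QK runs at -137.0°; with |QK| = 17.9, K = (-31.11, -34.47). ∠QKP = 129.4° gives KP at -86.40° from the x-axis; with |KP| = 26.7, P = (-29.43, -61.11). ∠KPC = 91.9° gives PC at 1.700° from the x-axis; with |PC| = 25.6, C = (-3.846, -60.35). Then |LC| = |C − L| = 50.39.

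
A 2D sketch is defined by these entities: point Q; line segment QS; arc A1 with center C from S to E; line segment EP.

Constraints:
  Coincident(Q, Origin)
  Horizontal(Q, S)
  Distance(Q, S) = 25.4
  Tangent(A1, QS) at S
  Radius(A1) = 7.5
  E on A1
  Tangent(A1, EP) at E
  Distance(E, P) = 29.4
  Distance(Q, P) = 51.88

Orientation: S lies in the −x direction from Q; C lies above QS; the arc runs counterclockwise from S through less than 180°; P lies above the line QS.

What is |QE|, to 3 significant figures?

23.1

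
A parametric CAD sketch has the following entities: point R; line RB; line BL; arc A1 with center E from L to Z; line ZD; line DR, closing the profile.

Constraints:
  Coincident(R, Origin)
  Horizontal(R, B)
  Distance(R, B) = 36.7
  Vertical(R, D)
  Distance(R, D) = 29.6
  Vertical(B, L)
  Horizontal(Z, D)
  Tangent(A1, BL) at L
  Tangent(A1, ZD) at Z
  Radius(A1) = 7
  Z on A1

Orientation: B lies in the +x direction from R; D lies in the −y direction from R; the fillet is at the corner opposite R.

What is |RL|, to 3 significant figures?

43.1

R is at the origin; R and B share the same y with |RB| = 36.7 and B on the +x side, so B = (36.7, 0.00). R and D share the same x with |RD| = 29.6 and D on the −y side, so D = (0.00, -29.6). The virtual corner opposite R is at (36.7, -29.6). Tangency of A1 to BL means the radius EL is perpendicular to BL and A1 meets ZD tangentially, so EZ is at right angles to ZD, with radius 7.0, so the center E sits 7.0 in from both sides at E = (29.7, -22.6). That places the tangent points at L = (36.7, -22.6) on BL and Z = (29.7, -29.6) on ZD. Then |RL| = |L − R| = 43.1.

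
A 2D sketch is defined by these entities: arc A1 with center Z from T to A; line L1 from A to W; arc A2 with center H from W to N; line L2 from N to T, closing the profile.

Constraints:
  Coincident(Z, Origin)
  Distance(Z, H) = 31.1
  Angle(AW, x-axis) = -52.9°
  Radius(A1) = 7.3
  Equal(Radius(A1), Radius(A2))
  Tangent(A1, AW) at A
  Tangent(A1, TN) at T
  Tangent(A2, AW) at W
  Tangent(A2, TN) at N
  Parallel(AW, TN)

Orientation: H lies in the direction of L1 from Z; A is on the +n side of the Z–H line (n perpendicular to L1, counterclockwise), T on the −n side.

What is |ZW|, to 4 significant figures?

31.95

The slot axis is L1's direction at -52.9°, so u = (cos -52.9°, sin -52.9°) = (0.6032, -0.7976) and n = (−sin -52.9°, cos -52.9°) = (0.7976, 0.6032). Z is at the origin and H lies 31.1 along u from Z, so H = 31.1·u = (18.76, -24.80). Tangency of A1 to both parallel lines with radius 7.3 puts A and T at Z ± 7.3·n: A = (5.822, 4.403), T = (-5.822, -4.403). Equal radii place W and N the same way about H: W = H + 7.3·n = (24.58, -20.40), N = H − 7.3·n = (12.94, -29.21). Then |ZW| = |W − Z| = 31.95.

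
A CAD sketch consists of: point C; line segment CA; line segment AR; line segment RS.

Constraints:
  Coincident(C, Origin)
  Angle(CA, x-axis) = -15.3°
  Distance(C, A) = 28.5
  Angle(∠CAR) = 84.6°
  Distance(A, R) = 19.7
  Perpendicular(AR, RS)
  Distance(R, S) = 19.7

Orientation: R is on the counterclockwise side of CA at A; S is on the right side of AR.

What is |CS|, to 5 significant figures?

50.997

∠CAR = 84.6°, so AR runs at -15.3° + (180° − 84.6°) = 80.100° from the x-axis; with |AR| = 19.7, R = A + 19.7·(cos 80.100°, sin 80.100°) = (30.877, 11.886). The perpendicularity gives RS at right angles to AR; with |RS| = 19.7 on the right of AR, S = R + 19.7·(0.98511, -0.17193) = (50.284, 8.4993). Then |CS| = |S − C| = 50.997.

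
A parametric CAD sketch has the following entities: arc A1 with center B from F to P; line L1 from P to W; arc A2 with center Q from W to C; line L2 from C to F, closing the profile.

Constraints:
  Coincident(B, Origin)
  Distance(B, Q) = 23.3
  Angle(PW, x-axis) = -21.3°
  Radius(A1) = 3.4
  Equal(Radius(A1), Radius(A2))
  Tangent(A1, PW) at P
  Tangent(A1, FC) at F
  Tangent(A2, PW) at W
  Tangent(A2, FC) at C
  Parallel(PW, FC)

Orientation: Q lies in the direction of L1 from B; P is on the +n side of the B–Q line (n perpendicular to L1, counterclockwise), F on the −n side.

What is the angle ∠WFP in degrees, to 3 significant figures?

73.7°

Tangency of A1 to both parallel lines with radius 3.4 puts P and F at B ± 3.4·n: P = (1.24, 3.17), F = (-1.24, -3.17). Equal radii place W and C the same way about Q: W = Q + 3.4·n = (22.9, -5.30), C = Q − 3.4·n = (20.5, -11.6). Then cos ∠WFP = FW·FP / (|FW||FP|), giving 73.7°.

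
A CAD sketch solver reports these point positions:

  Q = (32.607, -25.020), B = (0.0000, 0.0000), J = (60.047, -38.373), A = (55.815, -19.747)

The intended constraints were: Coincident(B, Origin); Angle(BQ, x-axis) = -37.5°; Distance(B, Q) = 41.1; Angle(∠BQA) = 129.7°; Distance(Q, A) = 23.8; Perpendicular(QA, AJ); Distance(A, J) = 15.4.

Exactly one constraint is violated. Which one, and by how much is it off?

Distance(A, J) = 15.4 — off by 3.70.

B = (0.00, 0.00) ✓; BQ at -37.50° ✓; |BQ| = 41.10 ✓; ∠BQA = 129.7° ✓; |QA| = 23.80 ✓; ∠(QA, AJ) = 90.00° ✓; |AJ| = 19.10 ✗.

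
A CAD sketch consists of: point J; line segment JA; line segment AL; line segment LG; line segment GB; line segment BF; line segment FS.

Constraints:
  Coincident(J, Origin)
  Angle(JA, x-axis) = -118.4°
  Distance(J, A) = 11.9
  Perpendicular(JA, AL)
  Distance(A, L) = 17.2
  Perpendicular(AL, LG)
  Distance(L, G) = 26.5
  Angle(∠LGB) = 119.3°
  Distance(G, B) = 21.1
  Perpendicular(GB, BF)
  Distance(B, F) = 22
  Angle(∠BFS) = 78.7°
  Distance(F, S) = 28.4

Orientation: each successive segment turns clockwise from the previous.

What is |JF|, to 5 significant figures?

13.273

J is at the origin; JA runs at -118.4° with length 11.9, so A = (-5.6599, -10.468). The perpendicularity gives AL at right angles to JA, so AL runs at 151.60°; with |AL| = 17.2, L = (-20.790, -2.2871). The perpendicularity gives LG at right angles to AL, so LG runs at 61.600°; with |LG| = 26.5, G = (-8.1858, 21.024). ∠LGB = 119.3° gives GB at 0.90000° from the x-axis; with |GB| = 21.1, B = (12.912, 21.355). GB is perpendicular to BF, so BF runs at -89.100°; with |BF| = 22.0, F = (13.257, -0.64226). Then |JF| = |F − J| = 13.273.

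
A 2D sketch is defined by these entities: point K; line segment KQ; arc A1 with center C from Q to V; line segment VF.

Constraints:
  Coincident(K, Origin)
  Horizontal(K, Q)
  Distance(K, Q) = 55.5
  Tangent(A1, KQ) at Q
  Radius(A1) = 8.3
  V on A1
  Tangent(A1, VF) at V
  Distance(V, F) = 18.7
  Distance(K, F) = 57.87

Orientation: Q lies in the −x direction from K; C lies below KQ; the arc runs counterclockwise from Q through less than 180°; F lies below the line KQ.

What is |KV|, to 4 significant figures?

63.48

K is at the origin; KQ is horizontal with |KQ| = 55.5 and Q on the −x side, so Q = (-55.50, 0.000). The tangent condition forces CQ to be normal to KQ, so C = Q + (0, -8.3) = (-55.50, -8.300). Since CV ⟂ VF (tangency), |CF| = √(8.3² + 18.7²) = 20.46 regardless of where V sits on A1. So F lies on both circle(K, 57.87) and circle(C, 20.46); the below-KQ intersection is F = (-50.56, -28.15). V is the foot of the tangent from F: V = (-62.05, -13.40).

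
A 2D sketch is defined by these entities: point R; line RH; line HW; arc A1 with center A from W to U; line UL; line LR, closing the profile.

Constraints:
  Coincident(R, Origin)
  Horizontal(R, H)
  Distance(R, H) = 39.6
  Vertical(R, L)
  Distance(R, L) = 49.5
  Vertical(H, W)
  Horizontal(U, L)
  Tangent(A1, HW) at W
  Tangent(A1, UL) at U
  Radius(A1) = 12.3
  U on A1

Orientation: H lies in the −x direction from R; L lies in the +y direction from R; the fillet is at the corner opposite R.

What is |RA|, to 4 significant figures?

46.14

R and L share the same x with |RL| = 49.5 and L on the +y side, so L = (0.000, 49.50). The virtual corner opposite R is at (-39.60, 49.50). The tangent condition forces AW to be normal to HW and the tangent condition forces AU to be normal to UL, with radius 12.3, so the center A sits 12.3 in from both sides at A = (-27.30, 37.20). Then |RA| = |A − R| = 46.14.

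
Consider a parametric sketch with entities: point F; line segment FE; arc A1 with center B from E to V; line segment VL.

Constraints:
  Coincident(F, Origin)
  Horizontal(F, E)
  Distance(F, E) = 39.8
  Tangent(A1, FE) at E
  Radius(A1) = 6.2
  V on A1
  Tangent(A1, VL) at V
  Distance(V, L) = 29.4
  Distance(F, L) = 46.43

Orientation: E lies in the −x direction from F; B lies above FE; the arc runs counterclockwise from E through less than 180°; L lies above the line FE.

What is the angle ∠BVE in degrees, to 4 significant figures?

47.86°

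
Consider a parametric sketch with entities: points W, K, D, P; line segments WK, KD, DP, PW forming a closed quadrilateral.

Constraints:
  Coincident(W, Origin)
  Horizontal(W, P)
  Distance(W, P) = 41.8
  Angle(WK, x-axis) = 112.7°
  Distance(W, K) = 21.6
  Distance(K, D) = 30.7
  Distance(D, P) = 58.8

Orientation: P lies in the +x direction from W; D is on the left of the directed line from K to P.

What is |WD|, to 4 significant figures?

47.32

W is at the origin; WP is horizontal with |WP| = 41.8 and P in +x, so P = (41.8, 0). WK runs at 112.7° with |WK| = 21.6, so K = (-8.336, 19.93). D is determined by |KD| = 30.7 and |DP| = 58.8 together: it lies at the intersection of circle(K, 30.7) and circle(P, 58.8). With |KP| = 53.95, the foot of the radical line on KP is 3.667 from K and the perpendicular offset is √(30.7² − 3.667²) = 30.48. Taking the left-of-KP solution: D = (6.330, 46.90).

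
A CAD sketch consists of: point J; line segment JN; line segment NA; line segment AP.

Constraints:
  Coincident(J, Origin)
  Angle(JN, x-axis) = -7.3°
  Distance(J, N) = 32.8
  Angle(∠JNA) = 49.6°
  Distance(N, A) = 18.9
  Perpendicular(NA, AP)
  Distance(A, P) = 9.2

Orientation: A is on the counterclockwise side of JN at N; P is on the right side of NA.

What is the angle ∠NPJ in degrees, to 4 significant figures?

67.99°

J is at the origin; JN runs at -7.3° with length 32.8, so N = 32.8·(cos -7.3°, sin -7.3°) = (32.53, -4.168). ∠JNA = 49.6°, so NA runs at -7.3° + (180° − 49.6°) = 123.1° from the x-axis; with |NA| = 18.9, A = N + 18.9·(cos 123.1°, sin 123.1°) = (22.21, 11.67). NA ⟂ AP; with |AP| = 9.2 on the right of NA, P = A + 9.2·(0.8377, 0.5461) = (29.92, 16.69). Then cos ∠NPJ = PN·PJ / (|PN||PJ|), giving 67.99°.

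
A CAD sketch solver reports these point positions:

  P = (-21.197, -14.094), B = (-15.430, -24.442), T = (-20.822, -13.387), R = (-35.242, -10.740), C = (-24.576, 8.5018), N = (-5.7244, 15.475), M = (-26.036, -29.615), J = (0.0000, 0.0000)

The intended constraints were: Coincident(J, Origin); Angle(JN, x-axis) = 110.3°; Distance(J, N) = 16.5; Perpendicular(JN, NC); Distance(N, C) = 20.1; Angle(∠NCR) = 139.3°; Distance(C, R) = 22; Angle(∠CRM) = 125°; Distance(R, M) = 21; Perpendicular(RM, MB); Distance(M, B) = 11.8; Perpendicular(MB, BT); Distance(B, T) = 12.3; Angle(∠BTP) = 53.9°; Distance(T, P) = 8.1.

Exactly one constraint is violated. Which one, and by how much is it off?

Distance(T, P) = 8.1 — off by 7.30.

J = (0.00, 0.00) ✓; JN at 110.3° ✓; |JN| = 16.50 ✓; ∠(JN, NC) = 90.00° ✓; |NC| = 20.10 ✓; ∠NCR = 139.3° ✓; |CR| = 22.00 ✓; ∠CRM = 125.0° ✓; |RM| = 21.00 ✓; ∠(RM, MB) = 90.00° ✓; |MB| = 11.80 ✓; ∠(MB, BT) = 90.00° ✓; |BT| = 12.30 ✓; ∠BTP = 53.94° ✓; |TP| = 0.8003 ✗.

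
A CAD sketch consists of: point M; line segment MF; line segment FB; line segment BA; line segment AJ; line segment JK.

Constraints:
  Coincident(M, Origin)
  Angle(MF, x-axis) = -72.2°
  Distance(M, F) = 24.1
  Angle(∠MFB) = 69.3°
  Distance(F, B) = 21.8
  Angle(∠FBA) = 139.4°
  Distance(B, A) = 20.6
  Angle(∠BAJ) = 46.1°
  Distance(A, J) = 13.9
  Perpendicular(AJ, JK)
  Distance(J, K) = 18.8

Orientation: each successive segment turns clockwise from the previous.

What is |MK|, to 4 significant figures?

29.66

M is at the origin; MF runs at -72.2° with length 24.1, so F = (7.367, -22.95). ∠MFB = 69.3° gives FB at 177.1° from the x-axis; with |FB| = 21.8, B = (-14.40, -21.84). ∠FBA = 139.4° gives BA at 136.5° from the x-axis; with |BA| = 20.6, A = (-29.35, -7.663). ∠BAJ = 46.1° gives AJ at 2.600° from the x-axis; with |AJ| = 13.9, J = (-15.46, -7.033). AJ is perpendicular to JK, so JK runs at -87.40°; with |JK| = 18.8, K = (-14.61, -25.81). Then |MK| = |K − M| = 29.66.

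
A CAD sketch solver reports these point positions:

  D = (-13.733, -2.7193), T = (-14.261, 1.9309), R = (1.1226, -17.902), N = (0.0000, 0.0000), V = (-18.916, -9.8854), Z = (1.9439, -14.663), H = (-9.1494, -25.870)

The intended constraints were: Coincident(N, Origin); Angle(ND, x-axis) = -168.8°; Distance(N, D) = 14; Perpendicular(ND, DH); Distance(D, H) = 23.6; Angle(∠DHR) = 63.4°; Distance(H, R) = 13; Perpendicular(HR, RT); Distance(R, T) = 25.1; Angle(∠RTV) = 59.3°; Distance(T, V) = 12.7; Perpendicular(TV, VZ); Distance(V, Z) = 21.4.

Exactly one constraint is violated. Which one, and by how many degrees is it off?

Perpendicular(TV, VZ) — off by 8.60°.

N = (0.00, 0.00) ✓; ND at -168.8° ✓; |ND| = 14.00 ✓; ∠(ND, DH) = 90.00° ✓; |DH| = 23.60 ✓; ∠DHR = 63.40° ✓; |HR| = 13.00 ✓; ∠(HR, RT) = 90.00° ✓; |RT| = 25.10 ✓; ∠RTV = 59.30° ✓; |TV| = 12.70 ✓; ∠(TV, VZ) = 98.60° ✗; |VZ| = 21.40 ✓.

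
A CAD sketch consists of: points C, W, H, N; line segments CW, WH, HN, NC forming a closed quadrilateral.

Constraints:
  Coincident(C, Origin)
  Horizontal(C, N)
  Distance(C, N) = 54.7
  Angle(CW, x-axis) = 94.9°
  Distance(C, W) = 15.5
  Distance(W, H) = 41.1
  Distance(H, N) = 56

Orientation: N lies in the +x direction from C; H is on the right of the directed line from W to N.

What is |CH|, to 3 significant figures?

25.6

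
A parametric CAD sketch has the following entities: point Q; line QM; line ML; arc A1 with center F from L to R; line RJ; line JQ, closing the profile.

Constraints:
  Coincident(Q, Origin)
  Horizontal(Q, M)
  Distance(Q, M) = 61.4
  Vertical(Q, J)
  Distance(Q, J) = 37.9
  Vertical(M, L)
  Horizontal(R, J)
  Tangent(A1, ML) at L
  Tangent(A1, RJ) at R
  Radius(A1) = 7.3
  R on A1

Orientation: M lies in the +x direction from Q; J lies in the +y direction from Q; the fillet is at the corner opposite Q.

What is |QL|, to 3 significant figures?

68.6

Q is at the origin; QM is horizontal with |QM| = 61.4 and M on the +x side, so M = (61.4, 0.00). Q and J share the same x with |QJ| = 37.9 and J on the +y side, so J = (0.00, 37.9). The virtual corner opposite Q is at (61.4, 37.9). A1 meets ML tangentially, so FL is at right angles to ML and since A1 is tangent to RJ there, FR ⟂ RJ, with radius 7.3, so the center F sits 7.3 in from both sides at F = (54.1, 30.6). That places the tangent points at L = (61.4, 30.6) on ML and R = (54.1, 37.9) on RJ. Then |QL| = |L − Q| = 68.6.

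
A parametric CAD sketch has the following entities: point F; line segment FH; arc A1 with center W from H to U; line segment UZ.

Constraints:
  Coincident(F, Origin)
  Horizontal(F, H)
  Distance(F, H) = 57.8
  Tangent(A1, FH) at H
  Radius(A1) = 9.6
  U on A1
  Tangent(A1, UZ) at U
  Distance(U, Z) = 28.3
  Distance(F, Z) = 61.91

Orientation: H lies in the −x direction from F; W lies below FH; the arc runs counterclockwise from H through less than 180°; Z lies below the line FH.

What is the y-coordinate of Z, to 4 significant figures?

-38.10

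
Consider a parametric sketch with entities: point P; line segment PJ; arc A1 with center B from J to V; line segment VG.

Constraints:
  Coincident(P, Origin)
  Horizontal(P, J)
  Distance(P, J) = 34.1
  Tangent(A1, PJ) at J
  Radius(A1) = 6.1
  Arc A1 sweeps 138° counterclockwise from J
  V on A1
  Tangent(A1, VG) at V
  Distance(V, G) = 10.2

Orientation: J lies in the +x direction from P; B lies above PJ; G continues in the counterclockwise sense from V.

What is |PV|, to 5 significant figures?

39.635

P is at the origin; PJ is horizontal with |PJ| = 34.1 and J on the +x side, so J = (34.100, 0.0000). The tangent condition forces BJ to be normal to PJ, so B = J + (0, 6.1) = (34.100, 6.1000). On A1, J sits at bearing -90° from B; a 138° counterclockwise sweep puts V at bearing 48°, so V = B + 6.1·(cos 48°, sin 48°) = (38.182, 10.633). Then |PV| = |V − P| = 39.635.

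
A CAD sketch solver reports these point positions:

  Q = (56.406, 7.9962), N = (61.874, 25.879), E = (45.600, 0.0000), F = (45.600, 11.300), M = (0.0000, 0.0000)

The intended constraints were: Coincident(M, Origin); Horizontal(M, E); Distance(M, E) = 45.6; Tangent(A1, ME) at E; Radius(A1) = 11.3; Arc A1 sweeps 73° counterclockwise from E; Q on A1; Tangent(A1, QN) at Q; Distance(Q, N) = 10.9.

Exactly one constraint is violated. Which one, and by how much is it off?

Distance(Q, N) = 10.9 — off by 7.80.

M = (0.00, 0.00) ✓; M.y = 0.00, E.y = 0.00 ✓; |ME| = 45.60 ✓; ∠(FE, EM) = 90.00° ✓; |FE| = 11.30 ✓; bearing(F→Q) − bearing(F→E) = 73.00° ✓; |FQ| = 11.30 ✓; ∠(FQ, QN) = 90.00° ✓; |QN| = 18.70 ✗.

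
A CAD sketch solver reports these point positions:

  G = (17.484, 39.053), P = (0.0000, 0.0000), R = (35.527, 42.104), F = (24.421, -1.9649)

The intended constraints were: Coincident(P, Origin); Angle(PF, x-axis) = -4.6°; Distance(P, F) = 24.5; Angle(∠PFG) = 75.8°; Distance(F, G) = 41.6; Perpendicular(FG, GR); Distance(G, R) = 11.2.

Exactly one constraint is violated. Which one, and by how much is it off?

Distance(G, R) = 11.2 — off by 7.10.

P = (0.00, 0.00) ✓; PF at -4.600° ✓; |PF| = 24.50 ✓; ∠PFG = 75.80° ✓; |FG| = 41.60 ✓; ∠(FG, GR) = 90.00° ✓; |GR| = 18.30 ✗.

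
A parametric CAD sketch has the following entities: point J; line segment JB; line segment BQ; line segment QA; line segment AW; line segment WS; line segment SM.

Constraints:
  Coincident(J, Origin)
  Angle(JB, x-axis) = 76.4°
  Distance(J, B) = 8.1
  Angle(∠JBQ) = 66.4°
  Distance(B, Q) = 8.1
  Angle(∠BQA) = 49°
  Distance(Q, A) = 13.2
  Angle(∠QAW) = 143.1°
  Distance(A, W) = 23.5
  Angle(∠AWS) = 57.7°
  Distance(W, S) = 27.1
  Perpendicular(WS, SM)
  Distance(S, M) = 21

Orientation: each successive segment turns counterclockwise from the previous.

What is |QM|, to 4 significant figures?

4.179

J is at the origin; JB runs at 76.4° with length 8.1, so B = (1.905, 7.873). ∠JBQ = 66.4° gives BQ at -170.0° from the x-axis; with |BQ| = 8.1, Q = (-6.072, 6.466). ∠BQA = 49.0° gives QA at -39.00° from the x-axis; with |QA| = 13.2, A = (4.186, -1.841). ∠QAW = 143.1° gives AW at -2.100° from the x-axis; with |AW| = 23.5, W = (27.67, -2.702). ∠AWS = 57.7° gives WS at 120.2° from the x-axis; with |WS| = 27.1, S = (14.04, 20.72). WS ⟂ SM, so SM runs at -149.8°; with |SM| = 21.0, M = (-4.111, 10.16). Then |QM| = |M − Q| = 4.179.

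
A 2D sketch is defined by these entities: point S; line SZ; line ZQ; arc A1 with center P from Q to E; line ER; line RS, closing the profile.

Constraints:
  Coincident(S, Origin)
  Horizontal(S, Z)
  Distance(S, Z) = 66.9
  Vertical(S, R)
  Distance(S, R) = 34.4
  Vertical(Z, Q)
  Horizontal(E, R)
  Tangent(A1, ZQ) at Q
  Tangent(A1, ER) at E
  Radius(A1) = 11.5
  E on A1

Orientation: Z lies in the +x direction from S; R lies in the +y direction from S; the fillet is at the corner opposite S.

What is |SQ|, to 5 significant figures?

70.711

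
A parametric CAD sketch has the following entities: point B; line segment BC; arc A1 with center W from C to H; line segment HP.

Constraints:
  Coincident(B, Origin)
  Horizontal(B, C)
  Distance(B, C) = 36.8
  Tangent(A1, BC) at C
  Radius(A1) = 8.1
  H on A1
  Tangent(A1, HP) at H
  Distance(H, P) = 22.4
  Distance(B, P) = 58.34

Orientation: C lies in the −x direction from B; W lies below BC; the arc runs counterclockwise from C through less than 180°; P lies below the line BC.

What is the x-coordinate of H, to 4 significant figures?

-44.42

B is at the origin; BC is horizontal with |BC| = 36.8 and C on the −x side, so C = (-36.80, 0.000). Since A1 is tangent to BC there, WC ⟂ BC, so W = C + (0, -8.1) = (-36.80, -8.100). Since WH ⟂ HP (tangency), |WP| = √(8.1² + 22.4²) = 23.82 regardless of where H sits on A1. So P lies on both circle(B, 58.34) and circle(W, 23.82); the below-BC intersection is P = (-52.01, -26.43). H is the foot of the tangent from P: H = (-44.42, -5.356).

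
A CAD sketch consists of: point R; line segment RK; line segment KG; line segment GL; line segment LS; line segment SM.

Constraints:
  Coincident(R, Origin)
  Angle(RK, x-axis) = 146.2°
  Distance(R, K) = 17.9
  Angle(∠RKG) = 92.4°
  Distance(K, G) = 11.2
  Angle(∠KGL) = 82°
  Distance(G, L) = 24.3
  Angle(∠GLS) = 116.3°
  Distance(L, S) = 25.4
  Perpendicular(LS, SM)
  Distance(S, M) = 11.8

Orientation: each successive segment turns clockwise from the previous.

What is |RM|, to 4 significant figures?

19.48

∠GLS = 116.3° gives LS at -103.1° from the x-axis; with |LS| = 25.4, S = (3.981, -20.65). The perpendicularity gives SM at right angles to LS, so SM runs at 166.9°; with |SM| = 11.8, M = (-7.512, -17.97). Then |RM| = |M − R| = 19.48.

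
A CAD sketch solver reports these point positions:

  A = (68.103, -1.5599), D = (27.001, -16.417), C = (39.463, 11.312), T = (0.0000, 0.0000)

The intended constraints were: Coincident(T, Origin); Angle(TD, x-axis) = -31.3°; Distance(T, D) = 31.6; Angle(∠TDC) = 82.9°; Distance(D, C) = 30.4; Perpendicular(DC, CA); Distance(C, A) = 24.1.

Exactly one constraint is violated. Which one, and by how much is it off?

Distance(C, A) = 24.1 — off by 7.30.

T = (0.00, 0.00) ✓; TD at -31.30° ✓; |TD| = 31.60 ✓; ∠TDC = 82.90° ✓; |DC| = 30.40 ✓; ∠(DC, CA) = 90.00° ✓; |CA| = 31.40 ✗.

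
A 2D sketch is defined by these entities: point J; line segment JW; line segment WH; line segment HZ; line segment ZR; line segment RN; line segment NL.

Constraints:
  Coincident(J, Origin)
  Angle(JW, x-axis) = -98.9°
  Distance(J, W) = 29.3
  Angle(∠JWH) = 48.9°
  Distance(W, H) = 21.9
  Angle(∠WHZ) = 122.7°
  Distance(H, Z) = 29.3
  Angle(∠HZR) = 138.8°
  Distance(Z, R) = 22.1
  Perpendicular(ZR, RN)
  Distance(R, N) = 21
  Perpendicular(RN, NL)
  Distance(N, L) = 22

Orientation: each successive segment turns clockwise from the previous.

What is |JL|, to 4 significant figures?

2.355

J is at the origin; JW runs at -98.9° with length 29.3, so W = (-4.533, -28.95). ∠JWH = 48.9° gives WH at 130.0° from the x-axis; with |WH| = 21.9, H = (-18.61, -12.17). ∠WHZ = 122.7° gives HZ at 72.70° from the x-axis; with |HZ| = 29.3, Z = (-9.897, 15.80). ∠HZR = 138.8° gives ZR at 31.50° from the x-axis; with |ZR| = 22.1, R = (8.946, 27.35). The perpendicularity gives RN at right angles to ZR, so RN runs at -58.50°; with |RN| = 21.0, N = (19.92, 9.445). RN ⟂ NL, so NL runs at -148.5°; with |NL| = 22.0, L = (1.161, -2.050). Then |JL| = |L − J| = 2.355.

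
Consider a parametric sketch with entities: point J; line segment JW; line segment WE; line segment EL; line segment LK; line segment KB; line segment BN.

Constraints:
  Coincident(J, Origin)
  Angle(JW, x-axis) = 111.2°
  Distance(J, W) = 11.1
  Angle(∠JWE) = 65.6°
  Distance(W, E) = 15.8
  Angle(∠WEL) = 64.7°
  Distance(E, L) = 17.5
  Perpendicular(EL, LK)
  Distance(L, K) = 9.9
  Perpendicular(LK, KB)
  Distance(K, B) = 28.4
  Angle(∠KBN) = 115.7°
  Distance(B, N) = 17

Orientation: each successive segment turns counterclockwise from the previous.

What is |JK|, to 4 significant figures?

5.421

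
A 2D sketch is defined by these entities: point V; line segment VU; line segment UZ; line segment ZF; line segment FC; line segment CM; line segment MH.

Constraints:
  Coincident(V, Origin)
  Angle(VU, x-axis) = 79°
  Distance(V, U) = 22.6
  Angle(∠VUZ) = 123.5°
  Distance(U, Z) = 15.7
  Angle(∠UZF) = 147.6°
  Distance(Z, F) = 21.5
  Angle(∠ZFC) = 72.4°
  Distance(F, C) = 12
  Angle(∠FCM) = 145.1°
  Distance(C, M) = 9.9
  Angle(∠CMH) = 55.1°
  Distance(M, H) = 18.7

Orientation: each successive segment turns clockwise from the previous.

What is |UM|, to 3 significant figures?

25.0

V is at the origin; VU runs at 79.0° with length 22.6, so U = (4.31, 22.2). ∠VUZ = 123.5° gives UZ at 22.5° from the x-axis; with |UZ| = 15.7, Z = (18.8, 28.2). ∠UZF = 147.6° gives ZF at -9.90° from the x-axis; with |ZF| = 21.5, F = (40.0, 24.5). ∠ZFC = 72.4° gives FC at -118° from the x-axis; with |FC| = 12.0, C = (34.5, 13.9). ∠FCM = 145.1° gives CM at -152° from the x-axis; with |CM| = 9.9, M = (25.7, 9.27). Then |UM| = |M − U| = 25.0.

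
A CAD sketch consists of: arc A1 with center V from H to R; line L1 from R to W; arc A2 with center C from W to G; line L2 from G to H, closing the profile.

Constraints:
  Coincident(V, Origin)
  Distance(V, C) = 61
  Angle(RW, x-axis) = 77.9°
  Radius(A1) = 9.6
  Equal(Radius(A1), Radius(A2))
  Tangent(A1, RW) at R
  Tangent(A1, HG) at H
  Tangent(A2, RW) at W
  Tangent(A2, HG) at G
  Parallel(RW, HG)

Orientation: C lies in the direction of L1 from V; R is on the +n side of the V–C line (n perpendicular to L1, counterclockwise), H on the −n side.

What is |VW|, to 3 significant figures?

61.8

The slot axis is L1's direction at 77.9°, so u = (cos 77.9°, sin 77.9°) = (0.210, 0.978) and n = (−sin 77.9°, cos 77.9°) = (-0.978, 0.210). V is at the origin and C lies 61.0 along u from V, so C = 61.0·u = (12.8, 59.6). Tangency of A1 to both parallel lines with radius 9.6 puts R and H at V ± 9.6·n: R = (-9.39, 2.01), H = (9.39, -2.01). Equal radii place W and G the same way about C: W = C + 9.6·n = (3.40, 61.7), G = C − 9.6·n = (22.2, 57.6). Then |VW| = |W − V| = 61.8.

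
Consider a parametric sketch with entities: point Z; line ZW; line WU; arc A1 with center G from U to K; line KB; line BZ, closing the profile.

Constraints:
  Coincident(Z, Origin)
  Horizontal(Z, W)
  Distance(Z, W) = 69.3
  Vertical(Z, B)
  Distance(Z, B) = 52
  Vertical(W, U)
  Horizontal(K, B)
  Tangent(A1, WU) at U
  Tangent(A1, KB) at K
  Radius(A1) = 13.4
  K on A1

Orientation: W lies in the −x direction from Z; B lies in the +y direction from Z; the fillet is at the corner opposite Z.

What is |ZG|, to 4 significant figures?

67.93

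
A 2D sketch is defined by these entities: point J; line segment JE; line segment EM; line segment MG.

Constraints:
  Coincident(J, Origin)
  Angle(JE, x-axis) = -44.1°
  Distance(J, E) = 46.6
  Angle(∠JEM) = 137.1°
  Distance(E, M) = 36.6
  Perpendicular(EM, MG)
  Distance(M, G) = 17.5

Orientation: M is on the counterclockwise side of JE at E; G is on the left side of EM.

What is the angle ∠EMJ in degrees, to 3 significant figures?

24.2°

J is at the origin; JE runs at -44.1° with length 46.6, so E = 46.6·(cos -44.1°, sin -44.1°) = (33.5, -32.4). ∠JEM = 137.1°, so EM runs at -44.1° + (180° − 137.1°) = -1.20° from the x-axis; with |EM| = 36.6, M = E + 36.6·(cos -1.20°, sin -1.20°) = (70.1, -33.2). Then cos ∠EMJ = ME·MJ / (|ME||MJ|), giving 24.2°.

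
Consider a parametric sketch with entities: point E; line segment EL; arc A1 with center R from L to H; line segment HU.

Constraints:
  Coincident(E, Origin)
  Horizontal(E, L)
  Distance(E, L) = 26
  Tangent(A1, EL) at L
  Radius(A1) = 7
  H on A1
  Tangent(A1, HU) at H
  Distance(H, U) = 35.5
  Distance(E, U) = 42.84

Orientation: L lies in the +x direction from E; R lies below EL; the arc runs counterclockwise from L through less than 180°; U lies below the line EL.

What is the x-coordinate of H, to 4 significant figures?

19.10

E is at the origin; EL is horizontal with |EL| = 26.0 and L on the +x side, so L = (26.00, 0.000). The tangent condition forces RL to be normal to EL, so R = L + (0, -7) = (26.00, -7.000). Since RH ⟂ HU (tangency), |RU| = √(7.0² + 35.5²) = 36.18 regardless of where H sits on A1. So U lies on both circle(E, 42.84) and circle(R, 36.18); the below-EL intersection is U = (13.07, -40.80). H is the foot of the tangent from U: H = (19.10, -5.812).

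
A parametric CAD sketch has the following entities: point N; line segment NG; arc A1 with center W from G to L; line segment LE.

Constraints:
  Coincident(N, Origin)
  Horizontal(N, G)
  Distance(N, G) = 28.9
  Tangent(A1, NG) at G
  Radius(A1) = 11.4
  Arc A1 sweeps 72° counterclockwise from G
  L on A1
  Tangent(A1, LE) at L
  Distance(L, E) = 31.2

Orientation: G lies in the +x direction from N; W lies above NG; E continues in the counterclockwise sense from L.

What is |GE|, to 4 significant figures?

42.77

On A1, G sits at bearing -90° from W; a 72° counterclockwise sweep puts L at bearing -18°, so L = W + 11.4·(cos -18°, sin -18°) = (39.74, 7.877). The tangent condition forces WL to be normal to LE, so LE runs along (−sin -18°, cos -18°); with |LE| = 31.2, E = (49.38, 37.55). Then |GE| = |E − G| = 42.77.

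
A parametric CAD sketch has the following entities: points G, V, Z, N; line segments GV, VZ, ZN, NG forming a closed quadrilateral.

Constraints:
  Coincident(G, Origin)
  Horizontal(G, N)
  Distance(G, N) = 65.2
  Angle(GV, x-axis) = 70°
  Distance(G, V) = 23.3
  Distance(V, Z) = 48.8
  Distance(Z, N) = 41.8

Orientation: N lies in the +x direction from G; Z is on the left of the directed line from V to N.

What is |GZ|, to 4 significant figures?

66.65

Checks: |VZ| = 48.80 ✓; |ZN| = 41.80 ✓.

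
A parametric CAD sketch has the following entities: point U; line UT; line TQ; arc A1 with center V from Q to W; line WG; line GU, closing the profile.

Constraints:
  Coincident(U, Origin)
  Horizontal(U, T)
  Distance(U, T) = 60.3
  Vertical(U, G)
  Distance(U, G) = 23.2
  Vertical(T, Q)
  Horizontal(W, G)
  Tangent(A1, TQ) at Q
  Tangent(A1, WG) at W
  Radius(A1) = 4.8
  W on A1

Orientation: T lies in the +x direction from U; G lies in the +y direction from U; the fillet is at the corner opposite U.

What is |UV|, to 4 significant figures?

58.47

U is at the origin; U and T share the same y with |UT| = 60.3 and T on the +x side, so T = (60.30, 0.000). UG is vertical with |UG| = 23.2 and G on the +y side, so G = (0.000, 23.20). The virtual corner opposite U is at (60.30, 23.20). Tangency of A1 to TQ means the radius VQ is perpendicular to TQ and tangency of A1 to WG means the radius VW is perpendicular to WG, with radius 4.8, so the center V sits 4.8 in from both sides at V = (55.50, 18.40). Then |UV| = |V − U| = 58.47.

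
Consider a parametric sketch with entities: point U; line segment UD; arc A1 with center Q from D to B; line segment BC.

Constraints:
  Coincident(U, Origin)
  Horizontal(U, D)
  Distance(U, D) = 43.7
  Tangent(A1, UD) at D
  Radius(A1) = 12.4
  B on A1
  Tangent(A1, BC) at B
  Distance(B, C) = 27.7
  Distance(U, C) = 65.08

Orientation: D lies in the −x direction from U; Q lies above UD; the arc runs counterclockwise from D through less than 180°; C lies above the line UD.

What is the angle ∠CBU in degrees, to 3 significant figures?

155°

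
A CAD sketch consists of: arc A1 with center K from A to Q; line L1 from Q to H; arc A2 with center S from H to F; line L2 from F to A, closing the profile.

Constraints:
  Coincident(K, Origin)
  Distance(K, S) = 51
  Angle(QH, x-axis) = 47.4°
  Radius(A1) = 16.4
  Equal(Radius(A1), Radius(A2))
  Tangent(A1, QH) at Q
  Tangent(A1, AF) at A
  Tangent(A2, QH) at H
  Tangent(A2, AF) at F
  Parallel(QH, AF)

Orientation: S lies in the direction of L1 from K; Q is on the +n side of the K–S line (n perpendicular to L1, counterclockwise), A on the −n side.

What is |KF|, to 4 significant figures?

53.57

Tangency of A1 to both parallel lines with radius 16.4 puts Q and A at K ± 16.4·n: Q = (-12.07, 11.10), A = (12.07, -11.10). Equal radii place H and F the same way about S: H = S + 16.4·n = (22.45, 48.64), F = S − 16.4·n = (46.59, 26.44). Then |KF| = |F − K| = 53.57.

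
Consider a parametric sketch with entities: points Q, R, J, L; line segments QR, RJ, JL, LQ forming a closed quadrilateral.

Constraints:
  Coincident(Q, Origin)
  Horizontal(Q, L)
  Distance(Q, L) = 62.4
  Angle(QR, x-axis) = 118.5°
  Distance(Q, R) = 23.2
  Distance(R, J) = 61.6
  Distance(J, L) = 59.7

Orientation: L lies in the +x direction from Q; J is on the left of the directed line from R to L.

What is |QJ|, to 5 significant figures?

68.035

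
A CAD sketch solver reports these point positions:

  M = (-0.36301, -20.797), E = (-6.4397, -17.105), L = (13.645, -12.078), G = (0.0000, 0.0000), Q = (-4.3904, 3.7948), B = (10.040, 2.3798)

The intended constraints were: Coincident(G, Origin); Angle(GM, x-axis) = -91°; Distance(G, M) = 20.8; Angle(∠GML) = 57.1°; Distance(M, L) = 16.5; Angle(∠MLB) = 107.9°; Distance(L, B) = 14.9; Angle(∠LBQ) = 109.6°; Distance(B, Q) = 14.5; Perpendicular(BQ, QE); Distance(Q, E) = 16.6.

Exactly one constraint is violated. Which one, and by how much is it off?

Distance(Q, E) = 16.6 — off by 4.40.

G = (0.00, 0.00) ✓; GM at -91.00° ✓; |GM| = 20.80 ✓; ∠GML = 57.10° ✓; |ML| = 16.50 ✓; ∠MLB = 107.9° ✓; |LB| = 14.90 ✓; ∠LBQ = 109.6° ✓; |BQ| = 14.50 ✓; ∠(BQ, QE) = 90.00° ✓; |QE| = 21.00 ✗.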